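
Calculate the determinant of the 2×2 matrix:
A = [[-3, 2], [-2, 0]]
4

For A = [[a, b], [c, d]], det(A) = a*d - b*c.
det(A) = (-3)*(0) - (2)*(-2) = 0 - -4 = 4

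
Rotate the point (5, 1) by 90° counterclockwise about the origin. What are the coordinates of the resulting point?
(-1, 5)

Rotation matrix R(θ) = [[cos θ, -sin θ], [sin θ, cos θ]]; for θ = 90°:
R = [[0, -1], [1, 0]]
Result: R × [5, 1]ᵀ = [0·5 + (-1)·1, 1·5 + (0)·1]ᵀ = (-1, 5)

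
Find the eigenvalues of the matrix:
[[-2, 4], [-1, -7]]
λ = -6 and λ = -3

Characteristic equation: det(A - λI) = 0
λ² - (trace)λ + (det) = 0
λ² - (-9)λ + (18) = 0
λ² + 9λ + 18 = 0
Solving: λ = -6, -3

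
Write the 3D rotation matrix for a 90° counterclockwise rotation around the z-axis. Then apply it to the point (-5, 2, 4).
R = [[0, -1, 0], [1, 0, 0], [0, 0, 1]]; R·(-5, 2, 4) = (-2, -5, 4)

Rotation matrix for 90° around z-axis:
cos(90°) = 0, sin(90°) = 1
R = [[0, -1, 0], [1, 0, 0], [0, 0, 1]]
Apply to (-5, 2, 4): R·[-5, 2, 4]ᵀ = (-2, -5, 4)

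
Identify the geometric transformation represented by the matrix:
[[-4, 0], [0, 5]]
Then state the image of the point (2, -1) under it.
non-uniform scaling by (-4, 5); image of (2, -1) is (-8, -5)

This is diagonal with distinct entries, so it scales the x-axis by -4 and the y-axis by 5.
The matrix [[-4, 0], [0, 5]] represents: non-uniform scaling by (-4, 5).
Applying it to (2, -1): [-4·2 + 0·-1, 0·2 + 5·-1] = (-8, -5).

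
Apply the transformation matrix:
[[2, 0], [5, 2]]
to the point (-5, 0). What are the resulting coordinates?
(-10, -25)

Matrix multiplication:
[[2, 0], [5, 2]] × [-5, 0]ᵀ
= [2×-5 + 0×0, 5×-5 + 2×0]ᵀ
= [-10.0000, -25.0000]ᵀ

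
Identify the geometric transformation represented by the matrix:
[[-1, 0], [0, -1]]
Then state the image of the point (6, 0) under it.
rotation by 180° (or reflection through origin); image of (6, 0) is (-6, 0)

This matches the form [[cos θ, -sin θ], [sin θ, cos θ]] of a rotation matrix; reading off cos θ and sin θ gives the angle.
The matrix [[-1, 0], [0, -1]] represents: rotation by 180° (or reflection through origin).
Applying it to (6, 0): [-1·6 + 0·0, 0·6 + -1·0] = (-6, 0).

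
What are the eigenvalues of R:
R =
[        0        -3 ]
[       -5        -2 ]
λ = -5, 3

Solve det(R - λI) = 0. For a 2×2 matrix the characteristic equation is λ² - (trace)λ + det = 0.
trace(R) = a + d = 0 - 2 = -2.
det(R) = a*d - b*c = (0)*(-2) - (-3)*(-5) = 0 - 15 = -15.
Characteristic equation: λ² - (-2)λ + (-15) = 0.
Discriminant = (-2)² - 4*(-15) = 4 + 60 = 64.
λ = (-2 ± √64) / 2 = (-2 ± 8) / 2 = -5, 3.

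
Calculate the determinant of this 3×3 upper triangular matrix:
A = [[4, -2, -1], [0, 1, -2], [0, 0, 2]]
8

The determinant of a triangular matrix is the product of its diagonal entries (the off-diagonal entries above the diagonal do not affect it).
det(A) = (4) * (1) * (2) = 8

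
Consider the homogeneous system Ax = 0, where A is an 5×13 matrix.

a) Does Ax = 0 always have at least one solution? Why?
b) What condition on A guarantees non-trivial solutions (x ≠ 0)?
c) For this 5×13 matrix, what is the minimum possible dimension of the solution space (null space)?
a) Yes, x = 0 is always a solution. b) When A has linearly dependent columns (rank < n). c) Minimum nullity = 8.

a) x = 0 satisfies A·0 = 0, so the zero vector is always a solution.
b) Non-trivial solutions exist iff the columns of A are linearly dependent, equivalently rank(A) < n (the number of columns).
c) By rank-nullity, rank(A) + nullity(A) = n = 13. Since A has only 5 rows, rank(A) ≤ 5, so nullity(A) ≥ 13 - 5 = 8.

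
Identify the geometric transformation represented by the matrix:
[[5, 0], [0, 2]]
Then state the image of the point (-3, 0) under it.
non-uniform scaling by (5, 2); image of (-3, 0) is (-15, 0)

This is diagonal with distinct entries, so it scales the x-axis by 5 and the y-axis by 2.
The matrix [[5, 0], [0, 2]] represents: non-uniform scaling by (5, 2).
Applying it to (-3, 0): [5·-3 + 0·0, 0·-3 + 2·0] = (-15, 0).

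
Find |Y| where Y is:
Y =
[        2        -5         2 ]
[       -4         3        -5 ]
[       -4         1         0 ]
det(Y) = -74

Expand along row 0 (cofactor expansion): det(Y) = a*(e*i - f*h) - b*(d*i - f*g) + c*(d*h - e*g), where the 3×3 is [[a, b, c], [d, e, f], [g, h, i]].
Minor M_00 = (3)*(0) - (-5)*(1) = 0 + 5 = 5.
Minor M_01 = (-4)*(0) - (-5)*(-4) = 0 - 20 = -20.
Minor M_02 = (-4)*(1) - (3)*(-4) = -4 + 12 = 8.
det(Y) = (2)*(5) - (-5)*(-20) + (2)*(8) = 10 - 100 + 16 = -74.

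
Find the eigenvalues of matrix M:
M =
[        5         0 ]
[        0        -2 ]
λ = -2, 5

Solve det(M - λI) = 0. For a 2×2 matrix the characteristic equation is λ² - (trace)λ + det = 0.
trace(M) = a + d = 5 - 2 = 3.
det(M) = a*d - b*c = (5)*(-2) - (0)*(0) = -10 - 0 = -10.
Characteristic equation: λ² - (3)λ + (-10) = 0.
Discriminant = (3)² - 4*(-10) = 9 + 40 = 49.
λ = (3 ± √49) / 2 = (3 ± 7) / 2 = -2, 5.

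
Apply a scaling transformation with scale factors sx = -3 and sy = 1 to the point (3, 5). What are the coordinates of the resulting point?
(-9, 5)

Scaling matrix:
[[-3, 0], [0, 1]]
Result: (3 × -3, 5 × 1) = (-9, 5)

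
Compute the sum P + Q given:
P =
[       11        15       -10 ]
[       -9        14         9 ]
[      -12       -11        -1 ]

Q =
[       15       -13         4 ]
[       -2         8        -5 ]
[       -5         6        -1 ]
P + Q =
[       26         2        -6 ]
[      -11        22         4 ]
[      -17        -5        -2 ]

Matrix addition is elementwise: (P+Q)[i][j] = P[i][j] + Q[i][j].
  (P+Q)[0][0] = (11) + (15) = 26
  (P+Q)[0][1] = (15) + (-13) = 2
  (P+Q)[0][2] = (-10) + (4) = -6
  (P+Q)[1][0] = (-9) + (-2) = -11
  (P+Q)[1][1] = (14) + (8) = 22
  (P+Q)[1][2] = (9) + (-5) = 4
  (P+Q)[2][0] = (-12) + (-5) = -17
  (P+Q)[2][1] = (-11) + (6) = -5
  (P+Q)[2][2] = (-1) + (-1) = -2
P + Q =
[       26         2        -6 ]
[      -11        22         4 ]
[      -17        -5        -2 ]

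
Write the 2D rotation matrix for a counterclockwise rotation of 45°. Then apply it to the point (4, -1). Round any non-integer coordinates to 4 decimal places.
R = [[√2/2, -√2/2], [√2/2, √2/2]]; R·(4, -1) = (3.5355, 2.1213)

Rotation matrix formula: R(θ) = [[cos θ, -sin θ], [sin θ, cos θ]]
For θ = 45°:
cos(45°) = √2/2
sin(45°) = √2/2
R = [[√2/2, -√2/2], [√2/2, √2/2]]
Apply to (4, -1): [√2/2·4 + (-√2/2)·-1, √2/2·4 + √2/2·-1] = (3.5355, 2.1213)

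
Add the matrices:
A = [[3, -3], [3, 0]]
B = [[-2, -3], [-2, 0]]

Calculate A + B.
[[1, -6], [1, 0]]

Add corresponding elements:
(3)+(-2)=1
(-3)+(-3)=-6
(3)+(-2)=1
(0)+(0)=0
A + B = [[1, -6], [1, 0]]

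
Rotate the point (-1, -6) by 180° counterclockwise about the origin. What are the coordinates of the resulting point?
(1, 6)

Rotation matrix R(θ) = [[cos θ, -sin θ], [sin θ, cos θ]]; for θ = 180°:
R = [[-1, 0], [0, -1]]
Result: R × [-1, -6]ᵀ = [-1·-1 + (0)·-6, 0·-1 + (-1)·-6]ᵀ = (1, 6)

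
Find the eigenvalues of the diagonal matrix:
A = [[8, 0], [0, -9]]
λ₁ = 8, λ₂ = -9

The characteristic polynomial of A is det(A - λI) = (8 - λ)(-9 - λ) = 0.
The roots are λ = 8 and λ = -9, so the eigenvalues are the diagonal entries.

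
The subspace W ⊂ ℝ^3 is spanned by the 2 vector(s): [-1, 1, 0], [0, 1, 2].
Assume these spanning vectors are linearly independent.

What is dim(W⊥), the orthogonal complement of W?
dim(W⊥) = 1

For any subspace W of ℝ^n, dim(W) + dim(W⊥) = n (the whole-space dimension).
Here the given 2 vectors are linearly independent, so dim(W) = 2.
Thus dim(W⊥) = n - dim(W) = 3 - 2 = 1.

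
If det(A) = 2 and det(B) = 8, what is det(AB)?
16

Use the multiplicative property of determinants: det(AB) = det(A)*det(B).
det(AB) = (2)*(8) = 16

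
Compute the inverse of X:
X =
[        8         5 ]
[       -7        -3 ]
det(X) = 11
X⁻¹ =
[    -3/11     -5/11 ]
[     7/11      8/11 ]

For a 2×2 matrix X = [[a, b], [c, d]] with det(X) ≠ 0, X⁻¹ = (1/det(X)) * [[d, -b], [-c, a]].
det(X) = (8)*(-3) - (5)*(-7) = -24 + 35 = 11.
X⁻¹ = (1/11) * [[-3, -5], [7, 8]].
Dividing each entry by 11 and reducing:
X⁻¹ =
[    -3/11     -5/11 ]
[     7/11      8/11 ]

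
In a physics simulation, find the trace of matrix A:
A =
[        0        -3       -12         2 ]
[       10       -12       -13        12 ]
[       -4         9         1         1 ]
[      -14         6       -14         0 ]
tr(A) = 0 - 12 + 1 + 0 = -11

The trace of a square matrix is the sum of its diagonal entries.
Diagonal entries of A: A[0][0] = 0, A[1][1] = -12, A[2][2] = 1, A[3][3] = 0.
tr(A) = 0 - 12 + 1 + 0 = -11.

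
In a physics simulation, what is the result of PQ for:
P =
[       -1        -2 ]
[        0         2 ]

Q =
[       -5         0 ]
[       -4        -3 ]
PQ =
[       13         6 ]
[       -8        -6 ]

Matrix multiplication: (PQ)[i][j] = sum over k of P[i][k] * Q[k][j].
  (PQ)[0][0] = (-1)*(-5) + (-2)*(-4) = 13
  (PQ)[0][1] = (-1)*(0) + (-2)*(-3) = 6
  (PQ)[1][0] = (0)*(-5) + (2)*(-4) = -8
  (PQ)[1][1] = (0)*(0) + (2)*(-3) = -6
PQ =
[       13         6 ]
[       -8        -6 ]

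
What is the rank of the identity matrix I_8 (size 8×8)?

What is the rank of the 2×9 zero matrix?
rank(I_8) = 8, rank(0) = 0

The identity I_8 has 8 columns that are the standard basis vectors e_1, …, e_8. These are linearly independent, so all 8 columns are pivots and rank(I_8) = 8.
The 2×9 zero matrix has every entry zero, so every row is the zero row and there are no pivots; rank(0) = 0.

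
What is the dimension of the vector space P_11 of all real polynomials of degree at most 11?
Dimension = 12

A polynomial of degree at most 11 can be written as a₀ + a₁x + a₂x² + … + a_11x^11, with 12 free coefficients a₀, …, a_11.
The set {1, x, x², …, x^11} is a basis: it spans P_11 (every such polynomial is a linear combination of these) and is linearly independent (a polynomial is zero iff all its coefficients are zero).
Therefore dim(P_11) = 11 + 1 = 12.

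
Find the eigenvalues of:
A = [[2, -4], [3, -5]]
λ = -2, -1

Solve det(A - λI) = 0. For a 2×2 matrix this is λ² - (trace)λ + det = 0.
trace(A) = 2 - 5 = -3.
det(A) = (2)*(-5) - (-4)*(3) = -10 + 12 = 2.
Characteristic equation: λ² - (-3)λ + (2) = 0.
Discriminant: (-3)² - 4*(2) = 9 - 8 = 1.
Roots: λ = (-3 ± √1) / 2 = -2, -1.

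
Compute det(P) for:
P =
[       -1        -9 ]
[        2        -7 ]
det(P) = 25

For a 2×2 matrix [[a, b], [c, d]], det = a*d - b*c.
det(P) = (-1)*(-7) - (-9)*(2) = 7 + 18 = 25.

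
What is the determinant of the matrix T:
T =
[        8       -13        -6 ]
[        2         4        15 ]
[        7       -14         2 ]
det(T) = 767

Expand along row 0 (cofactor expansion): det(T) = a*(e*i - f*h) - b*(d*i - f*g) + c*(d*h - e*g), where the 3×3 is [[a, b, c], [d, e, f], [g, h, i]].
Minor M_00 = (4)*(2) - (15)*(-14) = 8 + 210 = 218.
Minor M_01 = (2)*(2) - (15)*(7) = 4 - 105 = -101.
Minor M_02 = (2)*(-14) - (4)*(7) = -28 - 28 = -56.
det(T) = (8)*(218) - (-13)*(-101) + (-6)*(-56) = 1744 - 1313 + 336 = 767.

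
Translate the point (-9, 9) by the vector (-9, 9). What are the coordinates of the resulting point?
(-18, 18)

Translation by (-9, 9):
x' = -9 + -9 = -18
y' = 9 + 9 = 18
Homogeneous matrix: [[1, 0, -9], [0, 1, 9], [0, 0, 1]]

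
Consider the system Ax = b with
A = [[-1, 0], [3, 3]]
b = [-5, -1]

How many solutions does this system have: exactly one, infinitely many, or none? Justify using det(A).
Exactly one solution

Compute det(A) = (-1)*(3) - (0)*(3) = -3.
Because det(A) ≠ 0, A is invertible and Ax = b has a unique solution for every b (here x = A⁻¹ b).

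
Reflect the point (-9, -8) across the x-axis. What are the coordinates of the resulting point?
(-9, 8)

Reflection across x-axis: (-9, -8) → (-9, 8)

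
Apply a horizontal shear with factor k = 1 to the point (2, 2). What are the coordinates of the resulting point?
(4, 2)

Shear matrix for horizontal shear with factor k = 1:
[[1, 1], [0, 1]]
Result: (2, 2) → (4, 2)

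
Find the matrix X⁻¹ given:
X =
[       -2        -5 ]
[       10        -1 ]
det(X) = 52
X⁻¹ =
[    -1/52      5/52 ]
[    -5/26     -1/26 ]

For a 2×2 matrix X = [[a, b], [c, d]] with det(X) ≠ 0, X⁻¹ = (1/det(X)) * [[d, -b], [-c, a]].
det(X) = (-2)*(-1) - (-5)*(10) = 2 + 50 = 52.
X⁻¹ = (1/52) * [[-1, 5], [-10, -2]].
Dividing each entry by 52 and reducing:
X⁻¹ =
[    -1/52      5/52 ]
[    -5/26     -1/26 ]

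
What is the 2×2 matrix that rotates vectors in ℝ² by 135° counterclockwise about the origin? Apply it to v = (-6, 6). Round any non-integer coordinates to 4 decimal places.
R = [[-√2/2, -√2/2], [√2/2, -√2/2]]; R·v = (0.0000, -8.4853)

A counterclockwise rotation by angle θ in ℝ² has matrix R(θ) = [[cos θ, -sin θ], [sin θ, cos θ]].
For θ = 135°: cos θ = -√2/2, sin θ = √2/2.
R(135°) = [[-√2/2, -√2/2], [√2/2, -√2/2]].
R·v = [-√2/2·-6 + (-√2/2)·6, √2/2·-6 + -√2/2·6] = (0.0000, -8.4853).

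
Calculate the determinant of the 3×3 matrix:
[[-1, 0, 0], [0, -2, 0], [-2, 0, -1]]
-2

Expansion along first row:
det = -1·det([[-2,0],[0,-1]]) - 0·det([[0,0],[-2,-1]]) + 0·det([[0,-2],[-2,0]])
    = -1·(-2·-1 - 0·0) - 0·(0·-1 - 0·-2) + 0·(0·0 - -2·-2)
    = -1·2 - 0·0 + 0·-4
    = -2 + 0 + 0 = -2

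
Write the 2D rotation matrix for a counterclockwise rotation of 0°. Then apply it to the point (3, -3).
R = [[1, 0], [0, 1]]; R·(3, -3) = (3, -3)

Rotation matrix formula: R(θ) = [[cos θ, -sin θ], [sin θ, cos θ]]
For θ = 0°:
cos(0°) = 1
sin(0°) = 0
R = [[1, 0], [0, 1]]
Apply to (3, -3): [1·3 + (0)·-3, 0·3 + 1·-3] = (3, -3)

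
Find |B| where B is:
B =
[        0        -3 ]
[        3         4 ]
det(B) = 9

For a 2×2 matrix [[a, b], [c, d]], det = a*d - b*c.
det(B) = (0)*(4) - (-3)*(3) = 0 + 9 = 9.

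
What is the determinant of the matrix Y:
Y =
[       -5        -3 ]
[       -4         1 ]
det(Y) = -17

For a 2×2 matrix [[a, b], [c, d]], det = a*d - b*c.
det(Y) = (-5)*(1) - (-3)*(-4) = -5 - 12 = -17.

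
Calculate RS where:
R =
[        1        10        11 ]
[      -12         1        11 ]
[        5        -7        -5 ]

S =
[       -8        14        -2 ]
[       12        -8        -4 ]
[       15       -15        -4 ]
RS =
[      277      -231       -86 ]
[      273      -341       -24 ]
[     -199       201        38 ]

Matrix multiplication: (RS)[i][j] = sum over k of R[i][k] * S[k][j].
  (RS)[0][0] = (1)*(-8) + (10)*(12) + (11)*(15) = 277
  (RS)[0][1] = (1)*(14) + (10)*(-8) + (11)*(-15) = -231
  (RS)[0][2] = (1)*(-2) + (10)*(-4) + (11)*(-4) = -86
  (RS)[1][0] = (-12)*(-8) + (1)*(12) + (11)*(15) = 273
  (RS)[1][1] = (-12)*(14) + (1)*(-8) + (11)*(-15) = -341
  (RS)[1][2] = (-12)*(-2) + (1)*(-4) + (11)*(-4) = -24
  (RS)[2][0] = (5)*(-8) + (-7)*(12) + (-5)*(15) = -199
  (RS)[2][1] = (5)*(14) + (-7)*(-8) + (-5)*(-15) = 201
  (RS)[2][2] = (5)*(-2) + (-7)*(-4) + (-5)*(-4) = 38
RS =
[      277      -231       -86 ]
[      273      -341       -24 ]
[     -199       201        38 ]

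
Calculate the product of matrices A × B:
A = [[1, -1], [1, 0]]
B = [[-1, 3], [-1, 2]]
[[0, 1], [-1, 3]]

Matrix multiplication:
C[0][0] = 1×-1 + -1×-1 = 0
C[0][1] = 1×3 + -1×2 = 1
C[1][0] = 1×-1 + 0×-1 = -1
C[1][1] = 1×3 + 0×2 = 3
Result: [[0, 1], [-1, 3]]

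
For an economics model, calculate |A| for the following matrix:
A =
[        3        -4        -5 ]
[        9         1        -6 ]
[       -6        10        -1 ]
det(A) = -483

Expand along row 0 (cofactor expansion): det(A) = a*(e*i - f*h) - b*(d*i - f*g) + c*(d*h - e*g), where the 3×3 is [[a, b, c], [d, e, f], [g, h, i]].
Minor M_00 = (1)*(-1) - (-6)*(10) = -1 + 60 = 59.
Minor M_01 = (9)*(-1) - (-6)*(-6) = -9 - 36 = -45.
Minor M_02 = (9)*(10) - (1)*(-6) = 90 + 6 = 96.
det(A) = (3)*(59) - (-4)*(-45) + (-5)*(96) = 177 - 180 - 480 = -483.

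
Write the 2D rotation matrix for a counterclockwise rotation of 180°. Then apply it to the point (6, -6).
R = [[-1, 0], [0, -1]]; R·(6, -6) = (-6, 6)

Rotation matrix formula: R(θ) = [[cos θ, -sin θ], [sin θ, cos θ]]
For θ = 180°:
cos(180°) = -1
sin(180°) = 0
R = [[-1, 0], [0, -1]]
Apply to (6, -6): [-1·6 + (0)·-6, 0·6 + -1·-6] = (-6, 6)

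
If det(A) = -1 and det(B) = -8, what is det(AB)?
8

Use the multiplicative property of determinants: det(AB) = det(A)*det(B).
det(AB) = (-1)*(-8) = 8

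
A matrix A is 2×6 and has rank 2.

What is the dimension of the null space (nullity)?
4

The rank-nullity theorem for an m×n matrix states:
rank(A) + nullity(A) = n (the number of columns).
Here n = 6 and rank(A) = 2, so nullity(A) = 6 - 2 = 4.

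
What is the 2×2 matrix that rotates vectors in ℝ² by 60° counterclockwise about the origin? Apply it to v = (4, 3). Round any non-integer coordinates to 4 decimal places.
R = [[1/2, -√3/2], [√3/2, 1/2]]; R·v = (-0.5981, 4.9641)

A counterclockwise rotation by angle θ in ℝ² has matrix R(θ) = [[cos θ, -sin θ], [sin θ, cos θ]].
For θ = 60°: cos θ = 1/2, sin θ = √3/2.
R(60°) = [[1/2, -√3/2], [√3/2, 1/2]].
R·v = [1/2·4 + (-√3/2)·3, √3/2·4 + 1/2·3] = (-0.5981, 4.9641).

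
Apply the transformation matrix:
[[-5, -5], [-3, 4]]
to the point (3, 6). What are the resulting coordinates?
(-45, 15)

Matrix multiplication:
[[-5, -5], [-3, 4]] × [3, 6]ᵀ
= [-5×3 + -5×6, -3×3 + 4×6]ᵀ
= [-45.0000, 15.0000]ᵀ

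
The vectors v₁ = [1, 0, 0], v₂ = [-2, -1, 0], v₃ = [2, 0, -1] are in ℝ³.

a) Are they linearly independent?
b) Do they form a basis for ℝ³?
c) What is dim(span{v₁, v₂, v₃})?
Yes independent, yes basis, dim = 3

Stack v₁, v₂, v₃ as rows of a 3×3 matrix.
[[1, 0, 0]; [-2, -1, 0]; [2, 0, -1]] is already lower triangular with nonzero diagonal entries (1, -1, -1), so its determinant is the product of the diagonal entries, det = (1)·(-1)·(-1) = 1 ≠ 0, and the rows are linearly independent.
Three linearly independent vectors in ℝ³ form a basis for ℝ³, so dim(span{v₁,v₂,v₃}) = 3.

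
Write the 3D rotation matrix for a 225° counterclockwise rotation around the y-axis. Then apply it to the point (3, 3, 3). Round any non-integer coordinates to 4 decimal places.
R = [[-√2/2, 0, -√2/2], [0, 1, 0], [√2/2, 0, -√2/2]]; R·(3, 3, 3) = (-4.2426, 3.0000, 0.0000)

Rotation matrix for 225° around y-axis:
cos(225°) = -√2/2, sin(225°) = -√2/2
R = [[-√2/2, 0, -√2/2], [0, 1, 0], [√2/2, 0, -√2/2]]
Apply to (3, 3, 3): R·[3, 3, 3]ᵀ = (-4.2426, 3.0000, 0.0000)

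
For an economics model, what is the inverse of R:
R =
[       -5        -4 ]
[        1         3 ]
det(R) = -11
R⁻¹ =
[    -3/11     -4/11 ]
[     1/11      5/11 ]

For a 2×2 matrix R = [[a, b], [c, d]] with det(R) ≠ 0, R⁻¹ = (1/det(R)) * [[d, -b], [-c, a]].
det(R) = (-5)*(3) - (-4)*(1) = -15 + 4 = -11.
R⁻¹ = (1/-11) * [[3, 4], [-1, -5]].
Dividing each entry by -11 and reducing:
R⁻¹ =
[    -3/11     -4/11 ]
[     1/11      5/11 ]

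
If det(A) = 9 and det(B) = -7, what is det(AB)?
-63

Use the multiplicative property of determinants: det(AB) = det(A)*det(B).
det(AB) = (9)*(-7) = -63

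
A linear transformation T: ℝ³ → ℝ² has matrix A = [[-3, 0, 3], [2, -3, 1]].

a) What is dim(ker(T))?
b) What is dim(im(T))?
dim(ker) = 1, dim(im) = 2

The two rows are not scalar multiples of one another (no single k satisfies row 2 = k × row 1), so they are linearly independent.
Thus rank(A) = 2.
dim(im(T)) = rank(A) = 2.
By the rank-nullity theorem applied to T: ℝ³ → ℝ², rank(A) + nullity(A) = 3 (the domain dimension), so dim(ker(T)) = 3 - 2 = 1.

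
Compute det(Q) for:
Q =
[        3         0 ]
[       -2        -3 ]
det(Q) = -9

For a 2×2 matrix [[a, b], [c, d]], det = a*d - b*c.
det(Q) = (3)*(-3) - (0)*(-2) = -9 - 0 = -9.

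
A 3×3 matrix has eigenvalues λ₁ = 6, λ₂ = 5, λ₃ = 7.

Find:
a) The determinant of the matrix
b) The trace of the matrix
det = 210, trace = 18

Two standard eigenvalue identities:
- det(A) equals the product of the eigenvalues (counted with multiplicity).
- trace(A) equals the sum of the eigenvalues.
det(A) = (6)*(5)*(7) = 210.
trace(A) = 6 + 5 + 7 = 18.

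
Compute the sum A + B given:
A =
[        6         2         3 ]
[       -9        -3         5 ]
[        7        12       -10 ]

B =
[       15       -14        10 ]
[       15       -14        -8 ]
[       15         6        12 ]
A + B =
[       21       -12        13 ]
[        6       -17        -3 ]
[       22        18         2 ]

Matrix addition is elementwise: (A+B)[i][j] = A[i][j] + B[i][j].
  (A+B)[0][0] = (6) + (15) = 21
  (A+B)[0][1] = (2) + (-14) = -12
  (A+B)[0][2] = (3) + (10) = 13
  (A+B)[1][0] = (-9) + (15) = 6
  (A+B)[1][1] = (-3) + (-14) = -17
  (A+B)[1][2] = (5) + (-8) = -3
  (A+B)[2][0] = (7) + (15) = 22
  (A+B)[2][1] = (12) + (6) = 18
  (A+B)[2][2] = (-10) + (12) = 2
A + B =
[       21       -12        13 ]
[        6       -17        -3 ]
[       22        18         2 ]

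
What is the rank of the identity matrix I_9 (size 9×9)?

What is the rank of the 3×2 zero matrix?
rank(I_9) = 9, rank(0) = 0

The identity I_9 has 9 columns that are the standard basis vectors e_1, …, e_9. These are linearly independent, so all 9 columns are pivots and rank(I_9) = 9.
The 3×2 zero matrix has every entry zero, so every row is the zero row and there are no pivots; rank(0) = 0.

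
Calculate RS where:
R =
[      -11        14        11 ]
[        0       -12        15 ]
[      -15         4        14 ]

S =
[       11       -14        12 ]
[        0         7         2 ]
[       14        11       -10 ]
RS =
[       33       373      -214 ]
[      210        81      -174 ]
[       31       392      -312 ]

Matrix multiplication: (RS)[i][j] = sum over k of R[i][k] * S[k][j].
  (RS)[0][0] = (-11)*(11) + (14)*(0) + (11)*(14) = 33
  (RS)[0][1] = (-11)*(-14) + (14)*(7) + (11)*(11) = 373
  (RS)[0][2] = (-11)*(12) + (14)*(2) + (11)*(-10) = -214
  (RS)[1][0] = (0)*(11) + (-12)*(0) + (15)*(14) = 210
  (RS)[1][1] = (0)*(-14) + (-12)*(7) + (15)*(11) = 81
  (RS)[1][2] = (0)*(12) + (-12)*(2) + (15)*(-10) = -174
  (RS)[2][0] = (-15)*(11) + (4)*(0) + (14)*(14) = 31
  (RS)[2][1] = (-15)*(-14) + (4)*(7) + (14)*(11) = 392
  (RS)[2][2] = (-15)*(12) + (4)*(2) + (14)*(-10) = -312
RS =
[       33       373      -214 ]
[      210        81      -174 ]
[       31       392      -312 ]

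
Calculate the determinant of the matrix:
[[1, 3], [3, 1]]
-8

For a 2×2 matrix [[a, b], [c, d]], det = ad - bc
det = (1)(1) - (3)(3) = 1 - 9 = -8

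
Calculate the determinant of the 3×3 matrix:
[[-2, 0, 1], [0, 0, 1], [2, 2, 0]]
4

Expansion along first row:
det = -2·det([[0,1],[2,0]]) - 0·det([[0,1],[2,0]]) + 1·det([[0,0],[2,2]])
    = -2·(0·0 - 1·2) - 0·(0·0 - 1·2) + 1·(0·2 - 0·2)
    = -2·-2 - 0·-2 + 1·0
    = 4 + 0 + 0 = 4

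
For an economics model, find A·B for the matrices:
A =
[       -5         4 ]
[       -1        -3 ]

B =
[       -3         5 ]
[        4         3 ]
AB =
[       31       -13 ]
[       -9       -14 ]

Matrix multiplication: (AB)[i][j] = sum over k of A[i][k] * B[k][j].
  (AB)[0][0] = (-5)*(-3) + (4)*(4) = 31
  (AB)[0][1] = (-5)*(5) + (4)*(3) = -13
  (AB)[1][0] = (-1)*(-3) + (-3)*(4) = -9
  (AB)[1][1] = (-1)*(5) + (-3)*(3) = -14
AB =
[       31       -13 ]
[       -9       -14 ]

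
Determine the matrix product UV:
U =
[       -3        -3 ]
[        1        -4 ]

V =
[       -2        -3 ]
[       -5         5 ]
UV =
[       21        -6 ]
[       18       -23 ]

Matrix multiplication: (UV)[i][j] = sum over k of U[i][k] * V[k][j].
  (UV)[0][0] = (-3)*(-2) + (-3)*(-5) = 21
  (UV)[0][1] = (-3)*(-3) + (-3)*(5) = -6
  (UV)[1][0] = (1)*(-2) + (-4)*(-5) = 18
  (UV)[1][1] = (1)*(-3) + (-4)*(5) = -23
UV =
[       21        -6 ]
[       18       -23 ]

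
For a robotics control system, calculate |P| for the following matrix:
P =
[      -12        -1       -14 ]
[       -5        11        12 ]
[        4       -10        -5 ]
det(P) = -887

Expand along row 0 (cofactor expansion): det(P) = a*(e*i - f*h) - b*(d*i - f*g) + c*(d*h - e*g), where the 3×3 is [[a, b, c], [d, e, f], [g, h, i]].
Minor M_00 = (11)*(-5) - (12)*(-10) = -55 + 120 = 65.
Minor M_01 = (-5)*(-5) - (12)*(4) = 25 - 48 = -23.
Minor M_02 = (-5)*(-10) - (11)*(4) = 50 - 44 = 6.
det(P) = (-12)*(65) - (-1)*(-23) + (-14)*(6) = -780 - 23 - 84 = -887.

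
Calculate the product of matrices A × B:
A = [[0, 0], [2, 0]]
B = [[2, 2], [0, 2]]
[[0, 0], [4, 4]]

Matrix multiplication:
C[0][0] = 0×2 + 0×0 = 0
C[0][1] = 0×2 + 0×2 = 0
C[1][0] = 2×2 + 0×0 = 4
C[1][1] = 2×2 + 0×2 = 4
Result: [[0, 0], [4, 4]]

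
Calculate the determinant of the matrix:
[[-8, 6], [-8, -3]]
72

For a 2×2 matrix [[a, b], [c, d]], det = ad - bc
det = (-8)(-3) - (6)(-8) = 24 - -48 = 72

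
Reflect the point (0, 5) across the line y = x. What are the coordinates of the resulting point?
(5, 0)

Reflection across line y = x: (0, 5) → (5, 0)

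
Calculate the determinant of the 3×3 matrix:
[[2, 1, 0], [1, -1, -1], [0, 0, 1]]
-3

Expansion along first row:
det = 2·det([[-1,-1],[0,1]]) - 1·det([[1,-1],[0,1]]) + 0·det([[1,-1],[0,0]])
    = 2·(-1·1 - -1·0) - 1·(1·1 - -1·0) + 0·(1·0 - -1·0)
    = 2·-1 - 1·1 + 0·0
    = -2 + -1 + 0 = -3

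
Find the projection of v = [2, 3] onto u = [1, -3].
[-7/10, 21/10]

The projection of v onto u is proj_u(v) = ((v·u) / (u·u)) · u.
v·u = (2)*(1) + (3)*(-3) = -7.
u·u = (1)*(1) + (-3)*(-3) = 10.
coefficient = -7 / 10 = -7/10.
proj_u(v) = -7/10 · [1, -3] = [-7/10, 21/10].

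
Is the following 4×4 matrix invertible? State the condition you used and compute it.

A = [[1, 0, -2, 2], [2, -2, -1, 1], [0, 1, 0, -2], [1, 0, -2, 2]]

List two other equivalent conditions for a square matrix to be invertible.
No, not invertible; det(A) = 0 (two rows are equal, so the rows are linearly dependent). Equivalent conditions (failing for this A): rank(A) < 4; Ax = 0 has non-trivial solutions; 0 is an eigenvalue; the columns are linearly dependent.

To check invertibility, compute det(A).
In this matrix, row 0 and the last row are identical, so one row is a scalar multiple of another and the rows are linearly dependent.
A matrix with linearly dependent rows has det = 0 and is not invertible.
Equivalent failed conditions:
- rank(A) < 4.
- Ax = 0 has non-trivial solutions.
- 0 is an eigenvalue.
- The columns are linearly dependent.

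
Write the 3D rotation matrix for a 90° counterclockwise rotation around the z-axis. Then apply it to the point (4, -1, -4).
R = [[0, -1, 0], [1, 0, 0], [0, 0, 1]]; R·(4, -1, -4) = (1, 4, -4)

Rotation matrix for 90° around z-axis:
cos(90°) = 0, sin(90°) = 1
R = [[0, -1, 0], [1, 0, 0], [0, 0, 1]]
Apply to (4, -1, -4): R·[4, -1, -4]ᵀ = (1, 4, -4)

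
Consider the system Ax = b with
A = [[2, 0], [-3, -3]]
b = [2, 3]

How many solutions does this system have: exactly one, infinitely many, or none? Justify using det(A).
Exactly one solution

Compute det(A) = (2)*(-3) - (0)*(-3) = -6.
Because det(A) ≠ 0, A is invertible and Ax = b has a unique solution for every b (here x = A⁻¹ b).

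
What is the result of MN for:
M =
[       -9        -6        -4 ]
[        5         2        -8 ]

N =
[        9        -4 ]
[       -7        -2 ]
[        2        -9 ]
MN =
[      -47        84 ]
[       15        48 ]

Matrix multiplication: (MN)[i][j] = sum over k of M[i][k] * N[k][j].
  (MN)[0][0] = (-9)*(9) + (-6)*(-7) + (-4)*(2) = -47
  (MN)[0][1] = (-9)*(-4) + (-6)*(-2) + (-4)*(-9) = 84
  (MN)[1][0] = (5)*(9) + (2)*(-7) + (-8)*(2) = 15
  (MN)[1][1] = (5)*(-4) + (2)*(-2) + (-8)*(-9) = 48
MN =
[      -47        84 ]
[       15        48 ]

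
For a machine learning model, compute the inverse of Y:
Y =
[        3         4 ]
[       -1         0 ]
det(Y) = 4
Y⁻¹ =
[        0        -1 ]
[      1/4       3/4 ]

For a 2×2 matrix Y = [[a, b], [c, d]] with det(Y) ≠ 0, Y⁻¹ = (1/det(Y)) * [[d, -b], [-c, a]].
det(Y) = (3)*(0) - (4)*(-1) = 0 + 4 = 4.
Y⁻¹ = (1/4) * [[0, -4], [1, 3]].
Dividing each entry by 4 and reducing:
Y⁻¹ =
[        0        -1 ]
[      1/4       3/4 ]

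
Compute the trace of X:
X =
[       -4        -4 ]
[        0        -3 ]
tr(X) = -4 - 3 = -7

The trace of a square matrix is the sum of its diagonal entries.
Diagonal entries of X: X[0][0] = -4, X[1][1] = -3.
tr(X) = -4 - 3 = -7.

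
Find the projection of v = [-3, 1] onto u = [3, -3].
[-2, 2]

The projection of v onto u is proj_u(v) = ((v·u) / (u·u)) · u.
v·u = (-3)*(3) + (1)*(-3) = -12.
u·u = (3)*(3) + (-3)*(-3) = 18.
coefficient = -12 / 18 = -2/3.
proj_u(v) = -2/3 · [3, -3] = [-2, 2].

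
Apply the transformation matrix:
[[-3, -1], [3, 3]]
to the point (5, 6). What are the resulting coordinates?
(-21, 33)

Matrix multiplication:
[[-3, -1], [3, 3]] × [5, 6]ᵀ
= [-3×5 + -1×6, 3×5 + 3×6]ᵀ
= [-21.0000, 33.0000]ᵀ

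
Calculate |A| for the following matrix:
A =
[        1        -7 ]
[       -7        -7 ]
det(A) = -56

For a 2×2 matrix [[a, b], [c, d]], det = a*d - b*c.
det(A) = (1)*(-7) - (-7)*(-7) = -7 - 49 = -56.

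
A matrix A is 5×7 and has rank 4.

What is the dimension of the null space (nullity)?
3

The rank-nullity theorem for an m×n matrix states:
rank(A) + nullity(A) = n (the number of columns).
Here n = 7 and rank(A) = 4, so nullity(A) = 7 - 4 = 3.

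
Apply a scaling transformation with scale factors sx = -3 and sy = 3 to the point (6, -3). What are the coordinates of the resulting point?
(-18, -9)

Scaling matrix:
[[-3, 0], [0, 3]]
Result: (6 × -3, -3 × 3) = (-18, -9)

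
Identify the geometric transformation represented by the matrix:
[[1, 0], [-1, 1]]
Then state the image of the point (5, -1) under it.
vertical shear with factor -1; image of (5, -1) is (5, -6)

The matrix [[1, 0], [k, 1]] sends (x, y) to (x, -1x + y), leaving the x-coordinate fixed: a vertical shear.
The matrix [[1, 0], [-1, 1]] represents: vertical shear with factor -1.
Applying it to (5, -1): [1·5 + 0·-1, -1·5 + 1·-1] = (5, -6).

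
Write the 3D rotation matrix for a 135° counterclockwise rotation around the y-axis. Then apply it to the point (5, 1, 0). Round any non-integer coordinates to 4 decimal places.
R = [[-√2/2, 0, √2/2], [0, 1, 0], [-√2/2, 0, -√2/2]]; R·(5, 1, 0) = (-3.5355, 1.0000, -3.5355)

Rotation matrix for 135° around y-axis:
cos(135°) = -√2/2, sin(135°) = √2/2
R = [[-√2/2, 0, √2/2], [0, 1, 0], [-√2/2, 0, -√2/2]]
Apply to (5, 1, 0): R·[5, 1, 0]ᵀ = (-3.5355, 1.0000, -3.5355)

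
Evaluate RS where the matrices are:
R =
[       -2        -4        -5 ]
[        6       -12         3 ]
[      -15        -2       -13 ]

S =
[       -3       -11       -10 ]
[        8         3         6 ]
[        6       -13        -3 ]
RS =
[      -56        75        11 ]
[      -96      -141      -141 ]
[      -49       328       177 ]

Matrix multiplication: (RS)[i][j] = sum over k of R[i][k] * S[k][j].
  (RS)[0][0] = (-2)*(-3) + (-4)*(8) + (-5)*(6) = -56
  (RS)[0][1] = (-2)*(-11) + (-4)*(3) + (-5)*(-13) = 75
  (RS)[0][2] = (-2)*(-10) + (-4)*(6) + (-5)*(-3) = 11
  (RS)[1][0] = (6)*(-3) + (-12)*(8) + (3)*(6) = -96
  (RS)[1][1] = (6)*(-11) + (-12)*(3) + (3)*(-13) = -141
  (RS)[1][2] = (6)*(-10) + (-12)*(6) + (3)*(-3) = -141
  (RS)[2][0] = (-15)*(-3) + (-2)*(8) + (-13)*(6) = -49
  (RS)[2][1] = (-15)*(-11) + (-2)*(3) + (-13)*(-13) = 328
  (RS)[2][2] = (-15)*(-10) + (-2)*(6) + (-13)*(-3) = 177
RS =
[      -56        75        11 ]
[      -96      -141      -141 ]
[      -49       328       177 ]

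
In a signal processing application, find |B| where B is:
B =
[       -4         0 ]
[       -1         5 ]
det(B) = -20

For a 2×2 matrix [[a, b], [c, d]], det = a*d - b*c.
det(B) = (-4)*(5) - (0)*(-1) = -20 - 0 = -20.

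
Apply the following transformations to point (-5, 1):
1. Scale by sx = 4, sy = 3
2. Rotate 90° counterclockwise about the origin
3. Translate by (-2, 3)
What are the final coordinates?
(-5, -17)

Step 1: Scale → (-20, 3)
Step 2: Rotate 90° → (-3, -20)
Step 3: Translate → (-5, -17)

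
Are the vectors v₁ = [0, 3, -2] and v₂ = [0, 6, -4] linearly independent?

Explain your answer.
No, linearly dependent (v₂ = 2·v₁)

Check whether there is a scalar k with v₂ = k·v₁.
Comparing components, k = 2 satisfies 2·[0, 3, -2] = [0, 6, -4].
Since v₂ is a scalar multiple of v₁, the two vectors are linearly dependent.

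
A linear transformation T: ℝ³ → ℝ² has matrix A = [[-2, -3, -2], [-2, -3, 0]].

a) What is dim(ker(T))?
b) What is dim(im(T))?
dim(ker) = 1, dim(im) = 2

The two rows are not scalar multiples of one another (no single k satisfies row 2 = k × row 1), so they are linearly independent.
Thus rank(A) = 2.
dim(im(T)) = rank(A) = 2.
By the rank-nullity theorem applied to T: ℝ³ → ℝ², rank(A) + nullity(A) = 3 (the domain dimension), so dim(ker(T)) = 3 - 2 = 1.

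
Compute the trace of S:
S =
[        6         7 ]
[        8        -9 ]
tr(S) = 6 - 9 = -3

The trace of a square matrix is the sum of its diagonal entries.
Diagonal entries of S: S[0][0] = 6, S[1][1] = -9.
tr(S) = 6 - 9 = -3.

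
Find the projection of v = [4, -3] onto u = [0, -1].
[0, -3]

The projection of v onto u is proj_u(v) = ((v·u) / (u·u)) · u.
v·u = (4)*(0) + (-3)*(-1) = 3.
u·u = (0)*(0) + (-1)*(-1) = 1.
coefficient = 3 / 1 = 3.
proj_u(v) = 3 · [0, -1] = [0, -3].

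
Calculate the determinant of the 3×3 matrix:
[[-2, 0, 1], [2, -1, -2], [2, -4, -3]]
4

Expansion along first row:
det = -2·det([[-1,-2],[-4,-3]]) - 0·det([[2,-2],[2,-3]]) + 1·det([[2,-1],[2,-4]])
    = -2·(-1·-3 - -2·-4) - 0·(2·-3 - -2·2) + 1·(2·-4 - -1·2)
    = -2·-5 - 0·-2 + 1·-6
    = 10 + 0 + -6 = 4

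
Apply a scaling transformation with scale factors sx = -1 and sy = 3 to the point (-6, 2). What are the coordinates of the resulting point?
(6, 6)

Scaling matrix:
[[-1, 0], [0, 3]]
Result: (-6 × -1, 2 × 3) = (6, 6)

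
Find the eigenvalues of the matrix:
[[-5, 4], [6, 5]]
λ = -7 and λ = 7

Characteristic equation: det(A - λI) = 0
λ² - (trace)λ + (det) = 0
λ² - (0)λ + (-49) = 0
λ² - 0λ - 49 = 0
Solving: λ = -7, 7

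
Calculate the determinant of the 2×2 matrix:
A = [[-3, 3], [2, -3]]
3

For A = [[a, b], [c, d]], det(A) = a*d - b*c.
det(A) = (-3)*(-3) - (3)*(2) = 9 - 6 = 3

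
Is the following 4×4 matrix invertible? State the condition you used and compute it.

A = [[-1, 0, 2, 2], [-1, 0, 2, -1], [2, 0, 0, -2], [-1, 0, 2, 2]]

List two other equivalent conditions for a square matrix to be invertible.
No, not invertible; det(A) = 0 (two rows are equal, so the rows are linearly dependent). Equivalent conditions (failing for this A): rank(A) < 4; Ax = 0 has non-trivial solutions; 0 is an eigenvalue; the columns are linearly dependent.

To check invertibility, compute det(A).
In this matrix, row 0 and the last row are identical, so one row is a scalar multiple of another and the rows are linearly dependent.
A matrix with linearly dependent rows has det = 0 and is not invertible.
Equivalent failed conditions:
- rank(A) < 4.
- Ax = 0 has non-trivial solutions.
- 0 is an eigenvalue.
- The columns are linearly dependent.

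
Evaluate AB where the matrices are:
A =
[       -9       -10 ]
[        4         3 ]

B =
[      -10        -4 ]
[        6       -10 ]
AB =
[       30       136 ]
[      -22       -46 ]

Matrix multiplication: (AB)[i][j] = sum over k of A[i][k] * B[k][j].
  (AB)[0][0] = (-9)*(-10) + (-10)*(6) = 30
  (AB)[0][1] = (-9)*(-4) + (-10)*(-10) = 136
  (AB)[1][0] = (4)*(-10) + (3)*(6) = -22
  (AB)[1][1] = (4)*(-4) + (3)*(-10) = -46
AB =
[       30       136 ]
[      -22       -46 ]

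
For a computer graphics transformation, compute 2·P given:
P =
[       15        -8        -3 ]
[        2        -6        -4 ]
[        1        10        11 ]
2P =
[       30       -16        -6 ]
[        4       -12        -8 ]
[        2        20        22 ]

Scalar multiplication is elementwise: (2P)[i][j] = 2 * P[i][j].
  (2P)[0][0] = 2 * (15) = 30
  (2P)[0][1] = 2 * (-8) = -16
  (2P)[0][2] = 2 * (-3) = -6
  (2P)[1][0] = 2 * (2) = 4
  (2P)[1][1] = 2 * (-6) = -12
  (2P)[1][2] = 2 * (-4) = -8
  (2P)[2][0] = 2 * (1) = 2
  (2P)[2][1] = 2 * (10) = 20
  (2P)[2][2] = 2 * (11) = 22
2P =
[       30       -16        -6 ]
[        4       -12        -8 ]
[        2        20        22 ]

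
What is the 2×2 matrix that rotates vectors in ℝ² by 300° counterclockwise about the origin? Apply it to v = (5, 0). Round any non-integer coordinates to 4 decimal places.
R = [[1/2, √3/2], [-√3/2, 1/2]]; R·v = (2.5000, -4.3301)

A counterclockwise rotation by angle θ in ℝ² has matrix R(θ) = [[cos θ, -sin θ], [sin θ, cos θ]].
For θ = 300°: cos θ = 1/2, sin θ = -√3/2.
R(300°) = [[1/2, √3/2], [-√3/2, 1/2]].
R·v = [1/2·5 + (√3/2)·0, -√3/2·5 + 1/2·0] = (2.5000, -4.3301).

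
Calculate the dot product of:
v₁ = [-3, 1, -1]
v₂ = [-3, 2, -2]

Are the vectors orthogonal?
13, No

The dot product is the sum of products of corresponding components.
v₁·v₂ = (-3)*(-3) + (1)*(2) + (-1)*(-2) = 9 + 2 + 2 = 13.
Two vectors are orthogonal iff their dot product is 0; here the dot product is 13, so the vectors are not orthogonal.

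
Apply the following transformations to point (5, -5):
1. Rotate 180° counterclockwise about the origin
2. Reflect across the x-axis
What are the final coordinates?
(-5, -5)

Step 1: Rotate 180° → (-5, 5)
Step 2: Reflect across the x-axis → (-5, -5)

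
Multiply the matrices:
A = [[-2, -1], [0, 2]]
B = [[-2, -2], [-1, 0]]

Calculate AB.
[[5, 4], [-2, 0]]

Each entry (i,j) of AB = sum over k of A[i][k]*B[k][j].
(AB)[0][0] = (-2)*(-2) + (-1)*(-1) = 5
(AB)[0][1] = (-2)*(-2) + (-1)*(0) = 4
(AB)[1][0] = (0)*(-2) + (2)*(-1) = -2
(AB)[1][1] = (0)*(-2) + (2)*(0) = 0
AB = [[5, 4], [-2, 0]]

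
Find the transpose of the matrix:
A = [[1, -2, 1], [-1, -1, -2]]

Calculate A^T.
[[1, -1], [-2, -1], [1, -2]]

The transpose sends entry (i,j) to (j,i); rows become columns.
Row 0 of A: [1, -2, 1] -> column 0 of A^T.
Row 1 of A: [-1, -1, -2] -> column 1 of A^T.
A^T = [[1, -1], [-2, -1], [1, -2]]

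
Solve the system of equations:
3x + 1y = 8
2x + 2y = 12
x = 1, y = 5

Use elimination (row reduction):
Equation 1: 3x + 1y = 8.
Equation 2: 2x + 2y = 12.
Multiply Eq1 by 2 and Eq2 by 3: 6x + 2y = 16;  6x + 6y = 36.
Subtract: (4)y = 20, so y = 5.
Back-substitute into Eq1: 3x + 1*(5) = 8, so x = 1.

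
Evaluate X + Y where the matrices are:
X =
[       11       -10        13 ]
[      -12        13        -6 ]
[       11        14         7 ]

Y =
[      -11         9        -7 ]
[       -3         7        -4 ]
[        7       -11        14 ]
X + Y =
[        0        -1         6 ]
[      -15        20       -10 ]
[       18         3        21 ]

Matrix addition is elementwise: (X+Y)[i][j] = X[i][j] + Y[i][j].
  (X+Y)[0][0] = (11) + (-11) = 0
  (X+Y)[0][1] = (-10) + (9) = -1
  (X+Y)[0][2] = (13) + (-7) = 6
  (X+Y)[1][0] = (-12) + (-3) = -15
  (X+Y)[1][1] = (13) + (7) = 20
  (X+Y)[1][2] = (-6) + (-4) = -10
  (X+Y)[2][0] = (11) + (7) = 18
  (X+Y)[2][1] = (14) + (-11) = 3
  (X+Y)[2][2] = (7) + (14) = 21
X + Y =
[        0        -1         6 ]
[      -15        20       -10 ]
[       18         3        21 ]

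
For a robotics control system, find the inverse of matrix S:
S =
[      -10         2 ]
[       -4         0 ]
det(S) = 8
S⁻¹ =
[        0      -1/4 ]
[      1/2      -5/4 ]

For a 2×2 matrix S = [[a, b], [c, d]] with det(S) ≠ 0, S⁻¹ = (1/det(S)) * [[d, -b], [-c, a]].
det(S) = (-10)*(0) - (2)*(-4) = 0 + 8 = 8.
S⁻¹ = (1/8) * [[0, -2], [4, -10]].
Dividing each entry by 8 and reducing:
S⁻¹ =
[        0      -1/4 ]
[      1/2      -5/4 ]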